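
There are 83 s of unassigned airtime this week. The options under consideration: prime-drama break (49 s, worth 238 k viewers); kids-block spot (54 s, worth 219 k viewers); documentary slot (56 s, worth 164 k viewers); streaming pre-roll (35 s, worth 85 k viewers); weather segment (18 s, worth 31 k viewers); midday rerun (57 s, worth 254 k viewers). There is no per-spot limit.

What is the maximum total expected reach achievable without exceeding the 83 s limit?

285

Density check — prime-drama break 4.86, midday rerun 4.46, kids-block spot 4.06, documentary slot 2.93 are the best per s.
Taking the top-ratio spots first gives prime-drama break + weather segment for 269 (67 s).
The 49 s tied up in prime-drama break is better spent on midday rerun — total rises to 285 (75 s).
Nothing else within 83 s beats 285.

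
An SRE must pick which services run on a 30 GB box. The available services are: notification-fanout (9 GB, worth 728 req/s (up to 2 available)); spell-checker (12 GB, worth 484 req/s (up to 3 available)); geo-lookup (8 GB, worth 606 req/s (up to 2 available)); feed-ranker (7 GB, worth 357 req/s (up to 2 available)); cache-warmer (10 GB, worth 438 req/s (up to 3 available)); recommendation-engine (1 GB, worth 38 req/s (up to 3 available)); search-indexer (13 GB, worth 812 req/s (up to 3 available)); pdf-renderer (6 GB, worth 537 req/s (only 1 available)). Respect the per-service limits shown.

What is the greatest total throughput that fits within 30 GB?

2228

Ranking by ratio (throughput/GB): pdf-renderer 89.50, notification-fanout 80.89, geo-lookup 75.75.
Filling by ratio: 2×notification-fanout + 3×recommendation-engine + pdf-renderer for 2107, with 3 GB left unused.
The 12 GB tied up in notification-fanout and 3×recommendation-engine is better spent on geo-lookup + feed-ranker — total rises to 2228 (30 GB).
Nothing else within 30 GB beats 2228.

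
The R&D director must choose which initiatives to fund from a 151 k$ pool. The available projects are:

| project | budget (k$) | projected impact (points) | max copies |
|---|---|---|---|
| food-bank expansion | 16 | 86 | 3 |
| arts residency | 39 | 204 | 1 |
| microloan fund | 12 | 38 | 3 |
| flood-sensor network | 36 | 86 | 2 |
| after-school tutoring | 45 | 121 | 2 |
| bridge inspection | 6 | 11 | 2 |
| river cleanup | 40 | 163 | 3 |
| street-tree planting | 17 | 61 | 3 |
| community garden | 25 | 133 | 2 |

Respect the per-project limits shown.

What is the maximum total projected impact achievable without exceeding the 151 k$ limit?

766

Density check — food-bank expansion 5.38, community garden 5.32, arts residency 5.23, river cleanup 4.08 are the best per k$.
Best packing: 3×food-bank expansion + arts residency + microloan fund + 2×community garden — 149 k$, 766 total.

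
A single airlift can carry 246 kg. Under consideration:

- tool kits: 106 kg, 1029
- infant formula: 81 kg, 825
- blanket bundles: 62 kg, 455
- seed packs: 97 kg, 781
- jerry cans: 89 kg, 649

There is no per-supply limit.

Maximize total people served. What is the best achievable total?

2475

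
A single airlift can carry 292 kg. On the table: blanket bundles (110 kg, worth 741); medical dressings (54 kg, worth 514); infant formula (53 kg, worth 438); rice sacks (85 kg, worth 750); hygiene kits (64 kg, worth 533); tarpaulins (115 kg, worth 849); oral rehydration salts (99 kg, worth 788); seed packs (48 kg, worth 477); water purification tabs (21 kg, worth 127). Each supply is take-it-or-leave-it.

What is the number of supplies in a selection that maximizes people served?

Best achievable people served is 2529.
One optimal bundle: medical dressings + rice sacks + oral rehydration salts + seed packs (286 kg).
All optima have 4 supplies.

4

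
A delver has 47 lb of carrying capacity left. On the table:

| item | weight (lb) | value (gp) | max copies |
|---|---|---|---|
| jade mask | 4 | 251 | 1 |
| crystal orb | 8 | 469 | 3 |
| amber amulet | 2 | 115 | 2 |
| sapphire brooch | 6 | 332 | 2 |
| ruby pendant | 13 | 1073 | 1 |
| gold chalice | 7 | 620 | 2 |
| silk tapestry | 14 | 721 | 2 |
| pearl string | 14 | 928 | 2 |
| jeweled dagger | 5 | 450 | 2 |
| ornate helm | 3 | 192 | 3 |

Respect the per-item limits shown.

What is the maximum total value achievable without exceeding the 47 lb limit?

Filling by ratio: ruby pendant + 2×gold chalice + 2×jeweled dagger + 3×ornate helm for 3789, with 1 lb left unused.
The 3 lb tied up in ornate helm is better spent on jade mask — total rises to 3848 (47 lb).

3848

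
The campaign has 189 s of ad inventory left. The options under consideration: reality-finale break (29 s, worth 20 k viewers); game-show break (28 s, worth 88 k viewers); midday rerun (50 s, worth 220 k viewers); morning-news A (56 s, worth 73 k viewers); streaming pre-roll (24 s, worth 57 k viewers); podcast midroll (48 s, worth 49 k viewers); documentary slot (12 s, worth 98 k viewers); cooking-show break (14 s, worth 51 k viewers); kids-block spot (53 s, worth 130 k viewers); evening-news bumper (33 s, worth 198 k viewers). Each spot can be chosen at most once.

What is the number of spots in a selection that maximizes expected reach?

Best achievable expected reach is 754.
midday rerun + streaming pre-roll + documentary slot + cooking-show break + kids-block spot + evening-news bumper hits 754 at 186 s.
Any selection reaching 754 contains exactly 6 spots.

6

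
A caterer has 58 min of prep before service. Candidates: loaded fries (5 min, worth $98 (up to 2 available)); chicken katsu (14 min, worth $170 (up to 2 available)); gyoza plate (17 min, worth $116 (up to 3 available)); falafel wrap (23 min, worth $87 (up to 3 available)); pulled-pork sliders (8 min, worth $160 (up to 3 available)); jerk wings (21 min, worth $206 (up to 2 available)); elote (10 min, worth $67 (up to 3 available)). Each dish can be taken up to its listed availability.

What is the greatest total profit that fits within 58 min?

918

A density-first pass picks 2×loaded fries + chicken katsu + 3×pulled-pork sliders + elote — 913 at 58 min.
The 15 min tied up in loaded fries and elote is better spent on chicken katsu — total rises to 918 (57 min).
Every other selection either busts 58 min or exceeds an availability limit or fails to beat 918.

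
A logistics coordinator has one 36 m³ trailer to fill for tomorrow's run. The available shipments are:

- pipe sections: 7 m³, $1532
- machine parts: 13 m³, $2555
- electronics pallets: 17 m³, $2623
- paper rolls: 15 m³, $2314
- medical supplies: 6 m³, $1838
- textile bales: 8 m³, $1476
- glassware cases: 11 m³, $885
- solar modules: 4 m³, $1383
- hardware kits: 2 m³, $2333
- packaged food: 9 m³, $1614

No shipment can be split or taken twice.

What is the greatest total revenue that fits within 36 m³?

A density-first pass picks pipe sections + machine parts + medical supplies + solar modules + hardware kits — 9641 at 32 m³.
Dropping machine parts frees 13 m³; slotting in textile bales + packaged food (17 m³) lifts the total to 10176 at 36 m³.
Nothing else within 36 m³ beats 10176.

10176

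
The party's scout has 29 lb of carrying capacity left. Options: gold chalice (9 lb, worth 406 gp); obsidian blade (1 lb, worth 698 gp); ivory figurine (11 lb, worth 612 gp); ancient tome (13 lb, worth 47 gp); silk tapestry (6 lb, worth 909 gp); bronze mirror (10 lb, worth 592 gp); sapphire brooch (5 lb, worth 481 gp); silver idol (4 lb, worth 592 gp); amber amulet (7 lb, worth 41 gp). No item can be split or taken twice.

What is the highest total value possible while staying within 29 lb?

3292

Greedy by ratio would take obsidian blade + silk tapestry + bronze mirror + sapphire brooch + silver idol: 26 lb used, total 3272.
The 10 lb tied up in bronze mirror is better spent on ivory figurine — total rises to 3292 (27 lb).
The closest alternative, obsidian blade + silk tapestry + bronze mirror + sapphire brooch + silver idol, reaches only 3272.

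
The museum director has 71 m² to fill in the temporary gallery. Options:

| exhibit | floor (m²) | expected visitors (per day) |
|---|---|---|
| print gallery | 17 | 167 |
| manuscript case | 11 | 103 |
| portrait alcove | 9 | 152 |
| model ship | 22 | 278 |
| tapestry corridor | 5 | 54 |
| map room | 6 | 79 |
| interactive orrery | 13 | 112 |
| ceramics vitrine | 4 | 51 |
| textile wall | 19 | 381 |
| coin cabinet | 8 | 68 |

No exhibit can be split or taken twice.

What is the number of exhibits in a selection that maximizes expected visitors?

6

Optimal total is 1044.
manuscript case + portrait alcove + model ship + map room + ceramics vitrine + textile wall hits 1044 at 71 m².
All optima have 6 exhibits.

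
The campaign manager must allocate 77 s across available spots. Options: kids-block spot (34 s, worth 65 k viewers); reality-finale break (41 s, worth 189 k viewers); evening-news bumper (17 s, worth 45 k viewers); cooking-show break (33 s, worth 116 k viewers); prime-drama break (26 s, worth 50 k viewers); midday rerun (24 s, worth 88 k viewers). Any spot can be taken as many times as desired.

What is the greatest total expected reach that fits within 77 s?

305

Ranking by ratio (expected reach/s): reality-finale break 4.61, midday rerun 3.67, cooking-show break 3.52, evening-news bumper 2.65.
Taking the top-ratio spots first gives reality-finale break + midday rerun for 277 (65 s).
Replace midday rerun with cooking-show break: the trade gains 28 net, giving 305 at 74 s.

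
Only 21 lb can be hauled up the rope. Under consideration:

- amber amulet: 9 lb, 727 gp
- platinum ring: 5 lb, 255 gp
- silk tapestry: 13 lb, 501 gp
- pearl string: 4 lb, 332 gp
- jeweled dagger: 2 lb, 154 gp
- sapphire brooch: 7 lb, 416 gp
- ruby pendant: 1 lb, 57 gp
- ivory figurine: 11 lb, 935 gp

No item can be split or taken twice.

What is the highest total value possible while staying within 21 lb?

The ratio heuristic lands on pearl string + jeweled dagger + ruby pendant + ivory figurine (1478) but leaves 3 lb idle.
Dropping pearl string and jeweled dagger frees 6 lb; slotting in amber amulet (9 lb) lifts the total to 1719 at 21 lb.
That's the maximum — no swap from here does better than 1719.

1719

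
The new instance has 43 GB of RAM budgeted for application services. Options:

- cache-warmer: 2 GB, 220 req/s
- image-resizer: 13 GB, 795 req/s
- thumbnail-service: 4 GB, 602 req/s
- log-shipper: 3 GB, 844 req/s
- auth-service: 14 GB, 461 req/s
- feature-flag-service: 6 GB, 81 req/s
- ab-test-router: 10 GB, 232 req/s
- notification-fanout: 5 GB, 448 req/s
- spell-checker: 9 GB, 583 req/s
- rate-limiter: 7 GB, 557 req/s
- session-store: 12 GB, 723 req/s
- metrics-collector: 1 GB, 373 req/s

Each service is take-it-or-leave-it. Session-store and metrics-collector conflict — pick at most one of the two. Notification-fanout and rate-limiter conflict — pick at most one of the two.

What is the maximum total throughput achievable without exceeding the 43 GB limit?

3974

Density check — metrics-collector 373.00, log-shipper 281.33, thumbnail-service 150.50, cache-warmer 110.00 are the best per GB.
Taking cache-warmer + image-resizer + thumbnail-service + log-shipper + spell-checker + rate-limiter + metrics-collector: 39 GB used, 3974 in throughput.
An exhaustive check of the 4096 subsets confirms 3974.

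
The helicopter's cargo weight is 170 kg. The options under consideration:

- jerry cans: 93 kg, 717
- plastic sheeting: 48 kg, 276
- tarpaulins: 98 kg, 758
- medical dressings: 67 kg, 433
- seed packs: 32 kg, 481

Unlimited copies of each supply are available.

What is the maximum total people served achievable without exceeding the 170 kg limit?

2405

Taking 5×seed packs: 160 kg used, 2405 in people served.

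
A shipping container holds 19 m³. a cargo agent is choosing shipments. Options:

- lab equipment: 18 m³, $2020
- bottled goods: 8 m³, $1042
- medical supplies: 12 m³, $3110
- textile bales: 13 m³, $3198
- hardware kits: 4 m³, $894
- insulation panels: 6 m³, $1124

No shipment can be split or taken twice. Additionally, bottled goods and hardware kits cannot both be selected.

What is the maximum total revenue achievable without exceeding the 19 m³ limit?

4322

A density-first pass picks medical supplies + hardware kits — 4004 at 16 m³.
Dropping medical supplies and hardware kits frees 16 m³; slotting in textile bales + insulation panels (19 m³) lifts the total to 4322 at 19 m³.
An exhaustive check of the 64 subsets confirms 4322.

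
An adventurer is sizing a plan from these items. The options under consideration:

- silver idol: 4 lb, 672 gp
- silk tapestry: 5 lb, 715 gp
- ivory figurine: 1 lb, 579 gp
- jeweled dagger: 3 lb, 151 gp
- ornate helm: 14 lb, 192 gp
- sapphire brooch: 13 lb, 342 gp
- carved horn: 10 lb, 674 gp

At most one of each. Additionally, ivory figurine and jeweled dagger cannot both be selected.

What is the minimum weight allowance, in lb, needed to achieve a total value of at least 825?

5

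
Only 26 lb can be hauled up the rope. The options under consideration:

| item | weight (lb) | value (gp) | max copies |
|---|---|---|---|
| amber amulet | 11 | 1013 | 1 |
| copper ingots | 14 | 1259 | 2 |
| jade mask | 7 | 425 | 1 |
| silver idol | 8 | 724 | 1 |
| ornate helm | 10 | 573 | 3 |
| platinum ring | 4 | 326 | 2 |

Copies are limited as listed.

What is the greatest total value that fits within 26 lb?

2309

The ratio heuristic lands on amber amulet + silver idol + platinum ring (2063) but leaves 3 lb idle.
The 11 lb tied up in amber amulet is better spent on copper ingots — total rises to 2309 (26 lb).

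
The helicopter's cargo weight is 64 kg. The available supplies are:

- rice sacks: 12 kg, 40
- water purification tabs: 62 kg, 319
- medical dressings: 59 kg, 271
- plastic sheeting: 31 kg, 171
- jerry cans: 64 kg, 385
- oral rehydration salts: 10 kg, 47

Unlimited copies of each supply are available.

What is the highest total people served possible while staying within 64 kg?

385

Density check — jerry cans 6.02, plastic sheeting 5.52, water purification tabs 5.15 are the best per kg.
Best packing: jerry cans — 64 kg, 385 total.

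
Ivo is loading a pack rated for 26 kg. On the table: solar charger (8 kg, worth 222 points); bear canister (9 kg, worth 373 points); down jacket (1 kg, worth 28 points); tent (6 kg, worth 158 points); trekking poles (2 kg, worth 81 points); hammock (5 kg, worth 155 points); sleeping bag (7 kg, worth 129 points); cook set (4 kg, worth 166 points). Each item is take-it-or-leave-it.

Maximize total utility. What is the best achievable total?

933

Ranking by ratio (utility/kg): cook set 41.50, bear canister 41.44, trekking poles 40.50.
The ratio heuristic lands on bear canister + down jacket + trekking poles + hammock + cook set (803) but leaves 5 kg idle.
The 1 kg tied up in down jacket is better spent on tent — total rises to 933 (26 kg).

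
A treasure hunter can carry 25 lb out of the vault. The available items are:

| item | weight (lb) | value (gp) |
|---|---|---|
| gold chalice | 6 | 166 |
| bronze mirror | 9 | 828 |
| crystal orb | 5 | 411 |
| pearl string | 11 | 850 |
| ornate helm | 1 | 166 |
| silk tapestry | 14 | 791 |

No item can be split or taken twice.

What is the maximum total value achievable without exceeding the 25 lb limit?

Density check — ornate helm 166.00, bronze mirror 92.00, crystal orb 82.20 are the best per lb.
The ratio heuristic lands on gold chalice + bronze mirror + crystal orb + ornate helm (1571) but leaves 4 lb idle.
The 7 lb tied up in gold chalice and ornate helm is better spent on pearl string — total rises to 2089 (25 lb).
Runner-up bronze mirror + pearl string + ornate helm tops out at 1844.

2089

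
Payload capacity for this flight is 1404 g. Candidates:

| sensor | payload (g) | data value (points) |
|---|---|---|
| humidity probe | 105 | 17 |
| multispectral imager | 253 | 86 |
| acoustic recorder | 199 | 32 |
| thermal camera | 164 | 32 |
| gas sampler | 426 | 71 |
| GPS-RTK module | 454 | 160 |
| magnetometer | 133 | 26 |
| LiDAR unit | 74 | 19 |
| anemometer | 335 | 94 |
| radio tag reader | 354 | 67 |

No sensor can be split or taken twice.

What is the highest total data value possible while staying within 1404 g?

By data value per g: GPS-RTK module 0.35, multispectral imager 0.34, anemometer 0.28 lead.
Filling by ratio: humidity probe + multispectral imager + GPS-RTK module + magnetometer + LiDAR unit + anemometer for 402, with 50 g left unused.
The 133 g tied up in magnetometer is better spent on thermal camera — total rises to 408 (1385 g).
Next best is multispectral imager + GPS-RTK module + anemometer + radio tag reader at 407 (1396 g) — short by 1.

408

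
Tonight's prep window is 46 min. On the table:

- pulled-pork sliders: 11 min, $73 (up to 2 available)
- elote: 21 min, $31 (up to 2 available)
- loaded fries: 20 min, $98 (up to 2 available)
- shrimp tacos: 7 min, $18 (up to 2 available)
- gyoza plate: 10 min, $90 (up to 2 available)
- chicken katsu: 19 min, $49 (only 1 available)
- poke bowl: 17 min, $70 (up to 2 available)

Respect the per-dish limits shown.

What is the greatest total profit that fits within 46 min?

326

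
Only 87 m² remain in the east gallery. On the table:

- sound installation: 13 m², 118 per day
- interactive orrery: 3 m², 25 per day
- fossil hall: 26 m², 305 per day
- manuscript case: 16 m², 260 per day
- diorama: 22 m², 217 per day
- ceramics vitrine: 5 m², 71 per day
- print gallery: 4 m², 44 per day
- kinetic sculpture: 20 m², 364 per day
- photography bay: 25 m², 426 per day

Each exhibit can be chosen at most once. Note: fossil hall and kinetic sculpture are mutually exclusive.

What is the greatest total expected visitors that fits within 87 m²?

By expected visitors per m²: kinetic sculpture 18.20, photography bay 17.04, manuscript case 16.25, ceramics vitrine 14.20 lead.
Greedy by ratio would take sound installation + interactive orrery + manuscript case + ceramics vitrine + print gallery + kinetic sculpture + photography bay: 86 m² used, total 1308.
The 21 m² tied up in sound installation and interactive orrery and ceramics vitrine is better spent on diorama — total rises to 1311 (87 m²).
Next best is sound installation + interactive orrery + manuscript case + ceramics vitrine + print gallery + kinetic sculpture + photography bay at 1308 (86 m²) — short by 3.

1311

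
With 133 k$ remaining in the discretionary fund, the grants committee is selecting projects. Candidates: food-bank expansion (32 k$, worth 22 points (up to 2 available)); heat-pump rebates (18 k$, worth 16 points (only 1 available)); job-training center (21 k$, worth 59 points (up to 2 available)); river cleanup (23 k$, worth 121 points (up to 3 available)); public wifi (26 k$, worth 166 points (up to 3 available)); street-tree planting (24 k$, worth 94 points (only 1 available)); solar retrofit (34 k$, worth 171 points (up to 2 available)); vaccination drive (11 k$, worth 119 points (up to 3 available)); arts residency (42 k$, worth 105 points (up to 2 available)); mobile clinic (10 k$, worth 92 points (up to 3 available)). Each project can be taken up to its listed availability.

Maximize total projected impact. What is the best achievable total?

By projected impact per k$: vaccination drive 10.82, mobile clinic 9.20, public wifi 6.38, river cleanup 5.26 lead.
A density-first pass picks heat-pump rebates + 2×public wifi + 3×vaccination drive + 3×mobile clinic — 981 at 133 k$.
The 28 k$ tied up in heat-pump rebates and mobile clinic is better spent on public wifi — total rises to 1039 (131 k$).
Nothing else within 133 k$ beats 1039.

1039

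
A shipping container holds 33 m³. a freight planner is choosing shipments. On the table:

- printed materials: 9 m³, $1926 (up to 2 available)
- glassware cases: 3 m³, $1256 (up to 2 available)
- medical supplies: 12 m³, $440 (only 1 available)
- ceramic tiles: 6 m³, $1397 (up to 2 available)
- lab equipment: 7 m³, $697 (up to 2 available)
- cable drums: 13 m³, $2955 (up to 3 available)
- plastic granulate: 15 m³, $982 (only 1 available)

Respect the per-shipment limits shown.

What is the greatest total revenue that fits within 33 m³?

Taking the top-ratio shipments first gives 2×glassware cases + 2×ceramic tiles + cable drums for 8261 (31 m³).
Dropping 2×ceramic tiles frees 12 m³; slotting in cable drums (13 m³) lifts the total to 8422 at 32 m³.

8422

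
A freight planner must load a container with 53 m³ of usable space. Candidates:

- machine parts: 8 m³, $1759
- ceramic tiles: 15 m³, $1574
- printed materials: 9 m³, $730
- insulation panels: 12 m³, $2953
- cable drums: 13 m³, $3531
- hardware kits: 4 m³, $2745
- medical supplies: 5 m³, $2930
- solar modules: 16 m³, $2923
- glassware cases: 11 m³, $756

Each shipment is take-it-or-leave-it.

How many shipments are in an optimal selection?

5

Best achievable revenue is 15082.
One optimal bundle: insulation panels + cable drums + hardware kits + medical supplies + solar modules (50 m³).
Every optimal selection uses 5 shipments.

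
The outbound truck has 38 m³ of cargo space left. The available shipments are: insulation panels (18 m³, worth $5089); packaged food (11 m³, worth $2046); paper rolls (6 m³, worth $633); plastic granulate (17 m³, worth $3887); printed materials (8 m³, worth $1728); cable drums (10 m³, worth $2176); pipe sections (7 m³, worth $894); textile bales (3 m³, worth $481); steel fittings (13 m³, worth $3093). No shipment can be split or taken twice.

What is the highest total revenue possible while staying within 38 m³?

9457

A density-first pass picks insulation panels + textile bales + steel fittings — 8663 at 34 m³.
The 13 m³ tied up in steel fittings is better spent on plastic granulate — total rises to 9457 (38 m³).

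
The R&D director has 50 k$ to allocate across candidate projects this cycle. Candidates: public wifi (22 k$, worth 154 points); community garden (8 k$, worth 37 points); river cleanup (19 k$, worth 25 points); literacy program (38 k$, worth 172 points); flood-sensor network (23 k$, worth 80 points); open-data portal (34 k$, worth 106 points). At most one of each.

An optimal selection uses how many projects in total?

The maximum projected impact within 50 k$ is 234.
For example public wifi + flood-sensor network achieves it, using 45 k$.
All optima have 2 projects.

2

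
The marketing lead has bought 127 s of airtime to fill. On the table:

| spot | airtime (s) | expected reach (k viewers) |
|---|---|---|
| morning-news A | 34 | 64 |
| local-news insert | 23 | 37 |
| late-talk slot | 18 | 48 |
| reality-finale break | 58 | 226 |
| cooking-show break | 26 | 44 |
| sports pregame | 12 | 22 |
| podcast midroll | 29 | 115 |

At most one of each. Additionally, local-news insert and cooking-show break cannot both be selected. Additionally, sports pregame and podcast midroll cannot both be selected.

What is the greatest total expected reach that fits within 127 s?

405

Best packing: morning-news A + reality-finale break + podcast midroll — 121 s, 405 total.
Runner-up late-talk slot + reality-finale break + podcast midroll tops out at 389.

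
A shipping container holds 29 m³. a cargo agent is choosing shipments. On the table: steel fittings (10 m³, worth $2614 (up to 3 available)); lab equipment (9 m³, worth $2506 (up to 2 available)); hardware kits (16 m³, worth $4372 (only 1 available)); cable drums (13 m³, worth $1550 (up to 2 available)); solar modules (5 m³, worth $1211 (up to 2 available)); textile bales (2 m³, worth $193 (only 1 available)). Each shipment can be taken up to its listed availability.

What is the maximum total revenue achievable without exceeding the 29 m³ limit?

Density check — lab equipment 278.44, hardware kits 273.25, steel fittings 261.40 are the best per m³.
Taking the top-ratio shipments first gives steel fittings + 2×lab equipment for 7626 (28 m³).
Replace lab equipment with steel fittings: the trade gains 108 net, giving 7734 at 29 m³.

7734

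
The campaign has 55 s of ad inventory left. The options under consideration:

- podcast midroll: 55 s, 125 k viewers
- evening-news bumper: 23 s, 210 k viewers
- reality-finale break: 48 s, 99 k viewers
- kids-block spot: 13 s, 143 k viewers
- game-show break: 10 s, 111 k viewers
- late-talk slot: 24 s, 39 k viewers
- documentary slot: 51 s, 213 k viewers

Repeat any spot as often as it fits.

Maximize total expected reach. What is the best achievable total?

Taking the top-ratio spots first gives 5×game-show break for 555 (50 s).
The 10 s tied up in game-show break is better spent on kids-block spot — total rises to 587 (53 s).
No other feasible combination exceeds 587.

587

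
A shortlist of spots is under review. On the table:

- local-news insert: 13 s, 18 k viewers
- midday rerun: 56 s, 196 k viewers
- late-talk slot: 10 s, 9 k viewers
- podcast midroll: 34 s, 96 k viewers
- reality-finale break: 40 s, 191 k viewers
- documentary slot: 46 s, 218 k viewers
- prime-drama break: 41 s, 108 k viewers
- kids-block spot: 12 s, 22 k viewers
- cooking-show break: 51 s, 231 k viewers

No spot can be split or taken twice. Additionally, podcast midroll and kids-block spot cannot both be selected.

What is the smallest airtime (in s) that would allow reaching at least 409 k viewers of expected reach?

Minimise s subject to total expected reach ≥ 409.
Taking reality-finale break + documentary slot gives 409 (≥ 409) for 86 s.
No combination under 86 s hits 409.

86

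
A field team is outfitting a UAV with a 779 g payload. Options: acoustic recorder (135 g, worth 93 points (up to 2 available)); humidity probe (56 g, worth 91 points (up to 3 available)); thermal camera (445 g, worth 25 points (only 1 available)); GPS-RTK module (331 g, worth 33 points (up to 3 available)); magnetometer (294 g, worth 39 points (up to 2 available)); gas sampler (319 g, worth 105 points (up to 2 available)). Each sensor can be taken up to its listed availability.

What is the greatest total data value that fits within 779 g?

By data value per g: humidity probe 1.62, acoustic recorder 0.69, gas sampler 0.33, magnetometer 0.13 lead.
Taking 2×acoustic recorder + 3×humidity probe + gas sampler: 757 g used, 564 in data value.
Every other selection either busts 779 g or exceeds an availability limit or fails to beat 564.

564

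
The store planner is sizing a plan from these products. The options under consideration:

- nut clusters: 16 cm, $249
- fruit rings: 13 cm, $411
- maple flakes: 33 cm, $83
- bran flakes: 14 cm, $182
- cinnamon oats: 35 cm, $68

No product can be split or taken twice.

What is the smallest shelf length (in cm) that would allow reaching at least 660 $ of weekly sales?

Minimise cm subject to total weekly sales ≥ 660.
Taking nut clusters + fruit rings gives 660 (≥ 660) for 29 cm.
Any bundle with less than 29 cm falls short of 660.

29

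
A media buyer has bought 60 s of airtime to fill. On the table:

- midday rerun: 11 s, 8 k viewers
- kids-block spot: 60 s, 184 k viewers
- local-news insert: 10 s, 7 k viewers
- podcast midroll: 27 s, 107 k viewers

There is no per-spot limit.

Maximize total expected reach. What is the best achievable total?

214

The ratio ordering already packs tightly: 2×podcast midroll, 54 s, 214.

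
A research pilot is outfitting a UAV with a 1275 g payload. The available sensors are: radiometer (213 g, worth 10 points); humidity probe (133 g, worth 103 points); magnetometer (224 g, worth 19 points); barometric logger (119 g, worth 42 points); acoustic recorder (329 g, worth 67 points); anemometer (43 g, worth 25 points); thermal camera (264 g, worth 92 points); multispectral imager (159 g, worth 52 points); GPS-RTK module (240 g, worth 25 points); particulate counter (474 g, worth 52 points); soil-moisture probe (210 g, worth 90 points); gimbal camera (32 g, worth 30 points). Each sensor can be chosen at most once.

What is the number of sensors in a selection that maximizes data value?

The maximum data value within 1275 g is 476.
For example humidity probe + barometric logger + acoustic recorder + thermal camera + multispectral imager + soil-moisture probe + gimbal camera achieves it, using 1246 g.
Every optimal selection uses 7 sensors.

7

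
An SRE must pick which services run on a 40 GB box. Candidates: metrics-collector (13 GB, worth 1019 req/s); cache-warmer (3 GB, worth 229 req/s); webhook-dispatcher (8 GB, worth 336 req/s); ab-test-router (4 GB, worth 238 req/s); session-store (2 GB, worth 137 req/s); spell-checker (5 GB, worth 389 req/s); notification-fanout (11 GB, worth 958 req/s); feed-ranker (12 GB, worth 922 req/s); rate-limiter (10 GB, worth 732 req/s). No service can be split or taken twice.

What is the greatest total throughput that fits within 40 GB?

3138

Density check — notification-fanout 87.09, metrics-collector 78.38, spell-checker 77.80, feed-ranker 76.83 are the best per GB.
The ratio heuristic lands on metrics-collector + cache-warmer + ab-test-router + session-store + spell-checker + notification-fanout (2970) but leaves 2 GB idle.
A better packing is session-store + spell-checker + notification-fanout + feed-ranker + rate-limiter: 40 GB, total 3138.
Nothing else within 40 GB beats 3138.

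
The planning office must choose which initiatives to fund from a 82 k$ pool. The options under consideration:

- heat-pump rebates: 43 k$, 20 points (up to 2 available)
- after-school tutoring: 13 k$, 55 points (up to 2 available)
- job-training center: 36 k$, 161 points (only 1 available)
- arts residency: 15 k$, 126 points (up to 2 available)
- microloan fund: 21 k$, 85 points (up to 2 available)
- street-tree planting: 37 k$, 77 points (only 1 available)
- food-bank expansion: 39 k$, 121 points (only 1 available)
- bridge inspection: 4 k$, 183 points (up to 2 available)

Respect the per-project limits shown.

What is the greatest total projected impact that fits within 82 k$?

Density check — bridge inspection 45.75, arts residency 8.40, job-training center 4.47, after-school tutoring 4.23 are the best per k$.
A density-first pass picks job-training center + 2×arts residency + 2×bridge inspection — 779 at 74 k$.
Replace job-training center with 2×microloan fund: the trade gains 9 net, giving 788 at 80 k$.
The spare 2 k$ is too small for any remaining project, and no exchange beats 788.

788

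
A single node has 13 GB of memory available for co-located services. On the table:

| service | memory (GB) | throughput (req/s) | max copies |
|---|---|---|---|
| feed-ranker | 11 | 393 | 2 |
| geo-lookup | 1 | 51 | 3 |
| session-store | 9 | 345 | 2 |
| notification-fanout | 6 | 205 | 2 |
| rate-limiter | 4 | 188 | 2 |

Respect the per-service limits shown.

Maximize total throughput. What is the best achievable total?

Filling by ratio: 3×geo-lookup + 2×rate-limiter for 529, with 2 GB left unused.
Replace rate-limiter with notification-fanout: the trade gains 17 net, giving 546 at 13 GB.
No other feasible combination exceeds 546.

546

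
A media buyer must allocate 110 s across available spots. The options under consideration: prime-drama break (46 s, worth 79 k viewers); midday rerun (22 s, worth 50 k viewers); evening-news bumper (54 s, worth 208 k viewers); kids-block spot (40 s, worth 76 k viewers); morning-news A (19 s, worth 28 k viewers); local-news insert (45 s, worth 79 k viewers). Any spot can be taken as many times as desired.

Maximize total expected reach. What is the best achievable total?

Ranking by ratio (expected reach/s): evening-news bumper 3.85, midday rerun 2.27, kids-block spot 1.90.
The ratio ordering already packs tightly: 2×evening-news bumper, 108 s, 416.
No other feasible combination exceeds 416.

416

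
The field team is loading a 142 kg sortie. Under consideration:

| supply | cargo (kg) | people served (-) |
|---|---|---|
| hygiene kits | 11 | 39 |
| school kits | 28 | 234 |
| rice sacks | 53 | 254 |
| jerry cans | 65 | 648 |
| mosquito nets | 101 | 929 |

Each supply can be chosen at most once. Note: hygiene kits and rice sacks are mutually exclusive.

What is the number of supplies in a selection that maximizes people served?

3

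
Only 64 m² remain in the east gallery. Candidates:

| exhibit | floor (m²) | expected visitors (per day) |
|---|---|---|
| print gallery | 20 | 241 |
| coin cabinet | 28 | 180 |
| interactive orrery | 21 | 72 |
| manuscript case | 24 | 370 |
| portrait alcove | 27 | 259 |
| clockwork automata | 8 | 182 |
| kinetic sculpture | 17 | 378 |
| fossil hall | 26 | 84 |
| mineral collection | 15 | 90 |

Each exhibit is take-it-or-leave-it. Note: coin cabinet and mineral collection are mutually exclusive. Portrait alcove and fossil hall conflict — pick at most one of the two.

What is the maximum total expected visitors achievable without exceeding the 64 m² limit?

1020

The ratio ordering already packs tightly: manuscript case + clockwork automata + kinetic sculpture + mineral collection, 64 m², 1020.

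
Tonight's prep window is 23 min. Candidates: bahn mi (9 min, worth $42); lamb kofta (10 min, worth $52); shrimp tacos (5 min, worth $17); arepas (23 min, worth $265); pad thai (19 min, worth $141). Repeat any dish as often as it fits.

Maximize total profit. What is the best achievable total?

The ratio ordering already packs tightly: arepas, 23 min, 265.

265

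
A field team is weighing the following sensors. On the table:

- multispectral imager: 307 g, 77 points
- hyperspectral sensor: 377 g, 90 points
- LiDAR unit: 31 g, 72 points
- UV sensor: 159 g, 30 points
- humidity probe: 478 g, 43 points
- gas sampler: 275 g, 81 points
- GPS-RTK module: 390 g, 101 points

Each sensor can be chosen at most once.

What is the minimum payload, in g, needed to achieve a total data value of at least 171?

Need the lightest bundle worth ≥ 171.
LiDAR unit + GPS-RTK module reaches 173 using 421 g.
No combination under 421 g hits 171.

421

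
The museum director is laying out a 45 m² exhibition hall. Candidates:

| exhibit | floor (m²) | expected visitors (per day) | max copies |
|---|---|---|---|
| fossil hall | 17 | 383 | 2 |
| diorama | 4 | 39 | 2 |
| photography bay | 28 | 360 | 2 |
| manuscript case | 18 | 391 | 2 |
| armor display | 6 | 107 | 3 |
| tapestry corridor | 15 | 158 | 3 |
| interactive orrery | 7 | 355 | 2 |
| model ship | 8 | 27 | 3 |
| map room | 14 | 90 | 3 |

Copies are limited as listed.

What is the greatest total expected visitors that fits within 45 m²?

Greedy by ratio would take fossil hall + 2×armor display + 2×interactive orrery: 43 m² used, total 1307.
Replace fossil hall with manuscript case: the trade gains 8 net, giving 1315 at 44 m².
No other feasible combination exceeds 1315.

1315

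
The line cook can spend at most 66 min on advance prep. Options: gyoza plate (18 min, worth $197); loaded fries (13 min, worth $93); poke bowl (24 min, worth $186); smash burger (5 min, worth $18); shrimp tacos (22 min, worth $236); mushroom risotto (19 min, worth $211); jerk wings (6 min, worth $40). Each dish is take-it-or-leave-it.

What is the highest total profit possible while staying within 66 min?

Best packing: gyoza plate + shrimp tacos + mushroom risotto + jerk wings — 65 min, 684 total.
That's the maximum — no swap from here does better than 684.

684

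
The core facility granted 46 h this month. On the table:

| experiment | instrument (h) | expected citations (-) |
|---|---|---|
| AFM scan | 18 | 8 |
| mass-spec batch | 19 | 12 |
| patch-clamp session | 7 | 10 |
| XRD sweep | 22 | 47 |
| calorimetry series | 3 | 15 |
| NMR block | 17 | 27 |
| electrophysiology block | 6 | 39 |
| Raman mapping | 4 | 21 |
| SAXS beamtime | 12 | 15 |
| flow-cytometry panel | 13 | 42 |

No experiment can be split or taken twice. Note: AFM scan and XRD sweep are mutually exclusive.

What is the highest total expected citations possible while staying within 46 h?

149

Greedy by ratio would take calorimetry series + NMR block + electrophysiology block + Raman mapping + flow-cytometry panel: 43 h used, total 144.
The 20 h tied up in calorimetry series and NMR block is better spent on XRD sweep — total rises to 149 (45 h).
Runner-up calorimetry series + NMR block + electrophysiology block + Raman mapping + flow-cytometry panel tops out at 144.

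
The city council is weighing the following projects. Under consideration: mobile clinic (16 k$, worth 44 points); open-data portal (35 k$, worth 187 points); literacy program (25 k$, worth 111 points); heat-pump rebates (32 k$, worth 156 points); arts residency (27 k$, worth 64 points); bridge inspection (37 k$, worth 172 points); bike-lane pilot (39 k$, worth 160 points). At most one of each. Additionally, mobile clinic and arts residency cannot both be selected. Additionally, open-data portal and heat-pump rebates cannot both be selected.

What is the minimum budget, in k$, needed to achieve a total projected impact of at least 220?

51

Minimise k$ subject to total projected impact ≥ 220.
mobile clinic + open-data portal: 231 projected impact at 51 k$.
Any bundle with less than 51 k$ falls short of 220.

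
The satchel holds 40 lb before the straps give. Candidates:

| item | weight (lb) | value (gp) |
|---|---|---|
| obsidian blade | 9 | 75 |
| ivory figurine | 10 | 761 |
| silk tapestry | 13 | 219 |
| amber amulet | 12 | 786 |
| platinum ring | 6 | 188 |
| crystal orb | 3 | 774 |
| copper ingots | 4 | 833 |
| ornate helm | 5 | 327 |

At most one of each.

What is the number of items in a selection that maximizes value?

6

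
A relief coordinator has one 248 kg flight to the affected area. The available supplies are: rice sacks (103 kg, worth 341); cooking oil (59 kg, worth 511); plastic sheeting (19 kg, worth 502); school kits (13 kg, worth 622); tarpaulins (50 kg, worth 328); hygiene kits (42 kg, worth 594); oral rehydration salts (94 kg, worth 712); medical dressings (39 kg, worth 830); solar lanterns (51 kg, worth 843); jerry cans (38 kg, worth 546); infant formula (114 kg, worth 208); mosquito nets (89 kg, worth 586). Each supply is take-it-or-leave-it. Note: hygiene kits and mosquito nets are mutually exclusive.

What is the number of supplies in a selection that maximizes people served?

Best achievable people served is 3946.
One optimal bundle: cooking oil + school kits + hygiene kits + medical dressings + solar lanterns + jerry cans (242 kg).
Every optimal selection uses 6 supplies.

6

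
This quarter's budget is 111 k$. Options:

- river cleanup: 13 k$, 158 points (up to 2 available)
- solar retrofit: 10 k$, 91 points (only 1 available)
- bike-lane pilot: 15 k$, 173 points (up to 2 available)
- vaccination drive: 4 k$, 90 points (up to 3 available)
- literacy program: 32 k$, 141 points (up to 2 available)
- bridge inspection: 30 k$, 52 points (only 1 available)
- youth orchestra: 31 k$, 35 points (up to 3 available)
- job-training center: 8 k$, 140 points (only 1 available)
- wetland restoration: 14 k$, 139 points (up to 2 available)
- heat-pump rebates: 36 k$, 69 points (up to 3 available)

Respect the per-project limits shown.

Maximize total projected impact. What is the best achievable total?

1351

Greedy by ratio would take 2×river cleanup + 2×bike-lane pilot + 3×vaccination drive + job-training center + 2×wetland restoration: 104 k$ used, total 1350.
Replace vaccination drive with solar retrofit: the trade gains 1 net, giving 1351 at 110 k$.
No other feasible combination exceeds 1351.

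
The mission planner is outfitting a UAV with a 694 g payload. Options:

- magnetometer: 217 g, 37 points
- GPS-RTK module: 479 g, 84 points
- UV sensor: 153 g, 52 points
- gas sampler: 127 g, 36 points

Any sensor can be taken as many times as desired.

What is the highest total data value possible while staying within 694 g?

212

Taking the top-ratio sensors first gives 4×UV sensor for 208 (612 g).
Dropping 2×UV sensor frees 306 g; slotting in 3×gas sampler (381 g) lifts the total to 212 at 687 g.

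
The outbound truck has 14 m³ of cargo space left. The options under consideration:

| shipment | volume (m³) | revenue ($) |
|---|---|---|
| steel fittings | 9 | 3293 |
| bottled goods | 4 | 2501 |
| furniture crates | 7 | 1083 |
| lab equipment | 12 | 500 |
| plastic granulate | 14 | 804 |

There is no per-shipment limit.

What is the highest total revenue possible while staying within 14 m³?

7503

3×bottled goods uses 12 of the 14 m³ and totals 7503.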